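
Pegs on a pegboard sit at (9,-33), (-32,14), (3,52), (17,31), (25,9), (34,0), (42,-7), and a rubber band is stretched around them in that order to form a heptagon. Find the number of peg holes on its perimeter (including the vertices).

22

Summing gcd(|Δx|,|Δy|) over the edges gives the boundary count: gcd(41,47) + gcd(35,38) + gcd(14,21) + gcd(8,22) + gcd(9,9) + gcd(8,7) + gcd(33,26) = 1+1+7+2+9+1+1 = 22.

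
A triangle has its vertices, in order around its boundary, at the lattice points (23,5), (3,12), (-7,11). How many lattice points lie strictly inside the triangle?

42

Using the shoelace formula, 2A = |(23·12 − 3·5) + (3·11 − (-7)·12) + ((-7)·5 − 23·11)| = 90, so the area is 45.
Summing gcd(|Δx|,|Δy|) over the edges gives the boundary count: gcd(20,7) + gcd(10,1) + gcd(30,6) = 1+1+6 = 8.
By Pick's theorem A = I + B/2 − 1, so I = 45 − 8/2 + 1 = 42.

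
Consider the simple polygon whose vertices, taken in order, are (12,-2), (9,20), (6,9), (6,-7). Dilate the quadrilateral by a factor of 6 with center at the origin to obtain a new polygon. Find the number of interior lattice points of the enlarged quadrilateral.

3454

Using the shoelace formula, 2A = |(12·20 − 9·(-2)) + (9·9 − 6·20) + (6·(-7) − 6·9) + (6·(-2) − 12·(-7))| = 195, so the area is 195/2.
Along each edge there are gcd(|Δx|,|Δy|)+1 lattice points, so counting each shared vertex once the boundary has gcd(3,22) + gcd(3,11) + gcd(0,16) + gcd(6,5) = 1+1+16+1 = 19.
Scaling by 6 multiplies the area by 6² = 36 (so the new area is 3510) and multiplies the boundary lattice-point count by 6, giving 114.
By Pick's theorem, the interior count of the dilated polygon is 3510 − 114/2 + 1 = 3454.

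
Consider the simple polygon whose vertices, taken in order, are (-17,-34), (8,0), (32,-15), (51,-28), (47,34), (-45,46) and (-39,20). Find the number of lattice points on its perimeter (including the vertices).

15

Summing gcd(|Δx|,|Δy|) over the edges gives the boundary count: gcd(25,34) + gcd(24,15) + gcd(19,13) + gcd(4,62) + gcd(92,12) + gcd(6,26) + gcd(22,54) = 1+3+1+2+4+2+2 = 15.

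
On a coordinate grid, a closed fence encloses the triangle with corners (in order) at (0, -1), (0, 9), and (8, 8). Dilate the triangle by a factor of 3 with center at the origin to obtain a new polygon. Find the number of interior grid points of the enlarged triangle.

Using the shoelace formula, 2A = |[0·9 − 0·(-1)] + [0·8 − 8·9] + [8·(-1) − 0·8]| = 80, so the area is 40.
The number of boundary lattice points is Σ gcd(|Δx|,|Δy|) = gcd(0,10) + gcd(8,1) + gcd(8,9) = 10+1+1 = 12.
Scaling by 3 multiplies the area by 3² = 9 (so the new area is 360) and multiplies the boundary lattice-point count by 3, giving 36.
By Pick's theorem, the interior count of the dilated polygon is 360 − 36/2 + 1 = 343.

343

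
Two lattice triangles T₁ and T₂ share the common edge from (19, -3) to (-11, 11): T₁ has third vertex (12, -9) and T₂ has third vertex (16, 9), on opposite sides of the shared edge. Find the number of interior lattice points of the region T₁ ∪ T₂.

The union is the simple quadrilateral with vertices (19, -3), (12, -9), (-11, 11), (16, 9) in order.
Using the shoelace formula, 2A = |(19·(-9) − 12·(-3)) + (12·11 − (-11)·(-9)) + ((-11)·9 − 16·11) + (16·(-3) − 19·9)| = 596, so the area is 298.
Summing gcd(|Δx|,|Δy|) over the edges gives the boundary count: gcd(7,6) + gcd(23,20) + gcd(27,2) + gcd(3,12) = 1+1+1+3 = 6.
By Pick's theorem I = A − B/2 + 1 = 298 − 6/2 + 1 = 296.

296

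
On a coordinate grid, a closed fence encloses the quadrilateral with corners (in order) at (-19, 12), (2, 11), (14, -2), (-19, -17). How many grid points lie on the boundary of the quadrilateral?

The number of boundary lattice points is Σ gcd(|Δx|,|Δy|) = gcd(21,1) + gcd(12,13) + gcd(33,15) + gcd(0,29) = 1+1+3+29 = 34.

34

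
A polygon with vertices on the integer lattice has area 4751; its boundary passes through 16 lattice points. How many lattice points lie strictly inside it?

4744

From Pick's theorem, I = A − B/2 + 1 = 4751 − 16/2 + 1 = 4744.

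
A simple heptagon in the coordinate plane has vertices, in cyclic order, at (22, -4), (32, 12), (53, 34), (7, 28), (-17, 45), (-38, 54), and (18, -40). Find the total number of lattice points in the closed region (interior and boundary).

By the shoelace formula, twice the signed area is |[22·12 − 32·(-4)] + [32·34 − 53·12] + [53·28 − 7·34] + [7·45 − (-17)·28] + [(-17)·54 − (-38)·45] + [(-38)·(-40) − 18·54] + [18·(-4) − 22·(-40)]| = 5029, so the area is 2514.5.
Along each edge there are gcd(|Δx|,|Δy|)+1 lattice points, so counting each shared vertex once the boundary has gcd(10,16) + gcd(21,22) + gcd(46,6) + gcd(24,17) + gcd(21,9) + gcd(56,94) + gcd(4,36) = 2+1+2+1+3+2+4 = 15.
Pick's theorem gives I = A − B/2 + 1 = 2514.5 − 15/2 + 1 = 2508, so the closed region contains I + B = 2508 + 15 = 2523 lattice points.

2523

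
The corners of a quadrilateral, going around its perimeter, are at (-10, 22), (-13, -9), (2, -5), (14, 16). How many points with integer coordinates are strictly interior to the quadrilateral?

510

Using the shoelace formula, 2A = |[(-10)·(-9) − (-13)·22] + [(-13)·(-5) − 2·(-9)] + [2·16 − 14·(-5)] + [14·22 − (-10)·16]| = 1029, so the area is 1029/2.
Summing gcd(|Δx|,|Δy|) over the edges gives the boundary count: gcd(3,31) + gcd(15,4) + gcd(12,21) + gcd(24,6) = 1+1+3+6 = 11.
Pick's theorem gives I = A − B/2 + 1 = 1029/2 − 11/2 + 1 = 510.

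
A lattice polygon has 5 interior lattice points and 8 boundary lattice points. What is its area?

Pick's theorem states A = I + B/2 − 1, so A = 5 + 8/2 − 1 = 8.

8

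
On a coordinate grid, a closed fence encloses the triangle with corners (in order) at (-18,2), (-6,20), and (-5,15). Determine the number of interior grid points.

Using the shoelace formula, 2A = |[(-18)·20 − (-6)·2] + [(-6)·15 − (-5)·20] + [(-5)·2 − (-18)·15]| = 78, so the area is 39.
The number of boundary lattice points is Σ gcd(|Δx|,|Δy|) = gcd(12,18) + gcd(1,5) + gcd(13,13) = 6+1+13 = 20.
By Pick's theorem A = I + B/2 − 1, so I = 39 − 20/2 + 1 = 30.

30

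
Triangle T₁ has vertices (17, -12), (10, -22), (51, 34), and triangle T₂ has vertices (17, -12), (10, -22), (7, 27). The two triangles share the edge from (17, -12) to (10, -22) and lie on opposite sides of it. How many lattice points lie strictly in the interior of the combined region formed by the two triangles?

The union is the simple quadrilateral with vertices (17, -12), (51, 34), (10, -22), (7, 27) in order.
Using the shoelace formula, 2A = |(17·34 − 51·(-12)) + (51·(-22) − 10·34) + (10·27 − 7·(-22)) + (7·(-12) − 17·27)| = 391, so the area is 391/2.
The number of boundary lattice points is Σ gcd(|Δx|,|Δy|) = gcd(34,46) + gcd(41,56) + gcd(3,49) + gcd(10,39) = 2+1+1+1 = 5.
By Pick's theorem I = A − B/2 + 1 = 391/2 − 5/2 + 1 = 194.

194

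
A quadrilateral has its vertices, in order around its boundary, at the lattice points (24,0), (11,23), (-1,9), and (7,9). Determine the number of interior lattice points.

The shoelace formula gives twice the area as |[24·23 − 11·0] + [11·9 − (-1)·23] + [(-1)·9 − 7·9] + [7·0 − 24·9]| = 386, so the area is 193.
Summing gcd(|Δx|,|Δy|) over the edges gives the boundary count: gcd(13,23) + gcd(12,14) + gcd(8,0) + gcd(17,9) = 1+2+8+1 = 12.
By Pick's theorem A = I + B/2 − 1, so I = 193 − 12/2 + 1 = 188.

188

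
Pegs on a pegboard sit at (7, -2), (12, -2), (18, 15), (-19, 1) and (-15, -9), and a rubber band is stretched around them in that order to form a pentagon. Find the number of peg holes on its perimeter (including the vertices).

10

Along each edge there are gcd(|Δx|,|Δy|)+1 lattice points, so counting each shared vertex once the boundary has gcd(5,0) + gcd(6,17) + gcd(37,14) + gcd(4,10) + gcd(22,7) = 5+1+1+2+1 = 10.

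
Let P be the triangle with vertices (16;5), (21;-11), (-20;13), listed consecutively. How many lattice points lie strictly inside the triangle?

266

By the shoelace formula, twice the signed area is |[16·(-11) − 21·5] + [21·13 − (-20)·(-11)] + [(-20)·5 − 16·13]| = 536, so the area is 268.
The number of boundary lattice points is Σ gcd(|Δx|,|Δy|) = gcd(5,16) + gcd(41,24) + gcd(36,8) = 1+1+4 = 6.
By Pick's theorem A = I + B/2 − 1, so I = 268 − 6/2 + 1 = 266.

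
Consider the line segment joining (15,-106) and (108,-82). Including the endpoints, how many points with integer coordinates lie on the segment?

The number of lattice points on a segment between lattice points is gcd(|Δx|,|Δy|) + 1 = gcd(93,24) + 1 = 3 + 1 = 4.

4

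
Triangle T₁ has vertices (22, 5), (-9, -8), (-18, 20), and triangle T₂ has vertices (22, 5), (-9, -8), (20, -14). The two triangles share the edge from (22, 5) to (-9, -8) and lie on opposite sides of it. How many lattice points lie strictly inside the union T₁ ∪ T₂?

771

The union is the simple quadrilateral with vertices (22, 5), (-18, 20), (-9, -8), (20, -14) in order.
The shoelace formula gives twice the area as |(22·20 − (-18)·5) + ((-18)·(-8) − (-9)·20) + ((-9)·(-14) − 20·(-8)) + (20·5 − 22·(-14))| = 1548, so the area is 774.
Along each edge there are gcd(|Δx|,|Δy|)+1 lattice points, so counting each shared vertex once the boundary has gcd(40,15) + gcd(9,28) + gcd(29,6) + gcd(2,19) = 5+1+1+1 = 8.
By Pick's theorem I = A − B/2 + 1 = 774 − 8/2 + 1 = 771.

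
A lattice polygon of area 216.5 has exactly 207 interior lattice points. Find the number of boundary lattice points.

Pick's theorem gives A = I + B/2 − 1, so B = 2(A − I + 1) = 2(216.5 − 207 + 1) = 21.

21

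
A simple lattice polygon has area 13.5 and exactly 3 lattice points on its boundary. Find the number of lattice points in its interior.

13

Pick's theorem A = I + B/2 − 1 rearranges to I = A − B/2 + 1 = 13.5 − 3/2 + 1 = 13.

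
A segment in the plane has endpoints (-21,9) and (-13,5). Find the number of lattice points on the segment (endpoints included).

5

The number of lattice points on a segment between lattice points is gcd(|Δx|,|Δy|) + 1 = gcd(8,4) + 1 = 4 + 1 = 5.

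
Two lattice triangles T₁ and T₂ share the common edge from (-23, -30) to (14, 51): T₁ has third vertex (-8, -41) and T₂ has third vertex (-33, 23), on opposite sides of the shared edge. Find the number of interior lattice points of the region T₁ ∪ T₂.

The union is the simple quadrilateral with vertices (-23, -30), (-8, -41), (14, 51), (-33, 23) in order.
Using the shoelace formula, 2A = |[(-23)·(-41) − (-8)·(-30)] + [(-8)·51 − 14·(-41)] + [14·23 − (-33)·51] + [(-33)·(-30) − (-23)·23]| = 4393, so the area is 4393/2.
Along each edge there are gcd(|Δx|,|Δy|)+1 lattice points, so counting each shared vertex once the boundary has gcd(15,11) + gcd(22,92) + gcd(47,28) + gcd(10,53) = 1+2+1+1 = 5.
By Pick's theorem I = A − B/2 + 1 = 4393/2 − 5/2 + 1 = 2195.

2195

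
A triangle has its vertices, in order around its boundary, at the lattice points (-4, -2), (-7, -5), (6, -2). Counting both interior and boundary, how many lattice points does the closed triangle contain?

Using the shoelace formula, 2A = |((-4)·(-5) − (-7)·(-2)) + ((-7)·(-2) − 6·(-5)) + (6·(-2) − (-4)·(-2))| = 30, so the area is 15.
Summing gcd(|Δx|,|Δy|) over the edges gives the boundary count: gcd(3,3) + gcd(13,3) + gcd(10,0) = 3+1+10 = 14.
Pick's theorem gives I = A − B/2 + 1 = 15 − 14/2 + 1 = 9, so the closed region contains I + B = 9 + 14 = 23 lattice points.

23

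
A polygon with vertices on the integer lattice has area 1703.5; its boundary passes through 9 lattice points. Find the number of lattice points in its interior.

From Pick's theorem, I = A − B/2 + 1 = 1703.5 − 9/2 + 1 = 1700.

1700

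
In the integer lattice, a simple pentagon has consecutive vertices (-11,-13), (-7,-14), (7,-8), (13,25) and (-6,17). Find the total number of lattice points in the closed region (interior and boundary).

Using the shoelace formula, 2A = |((-11)·(-14) − (-7)·(-13)) + ((-7)·(-8) − 7·(-14)) + (7·25 − 13·(-8)) + (13·17 − (-6)·25) + ((-6)·(-13) − (-11)·17)| = 1132, so the area is 566.
Summing gcd(|Δx|,|Δy|) over the edges gives the boundary count: gcd(4,1) + gcd(14,6) + gcd(6,33) + gcd(19,8) + gcd(5,30) = 1+2+3+1+5 = 12.
Pick's theorem gives I = A − B/2 + 1 = 566 − 12/2 + 1 = 561, so the closed region contains I + B = 561 + 12 = 573 lattice points.

573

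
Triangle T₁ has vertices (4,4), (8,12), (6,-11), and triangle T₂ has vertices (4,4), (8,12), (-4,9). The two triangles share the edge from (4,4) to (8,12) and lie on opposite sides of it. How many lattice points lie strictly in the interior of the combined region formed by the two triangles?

78

The union is the simple quadrilateral with vertices (4,4), (6,-11), (8,12), (-4,9) in order.
The shoelace formula gives twice the area as |[4·(-11) − 6·4] + [6·12 − 8·(-11)] + [8·9 − (-4)·12] + [(-4)·4 − 4·9]| = 160, so the area is 80.
Along each edge there are gcd(|Δx|,|Δy|)+1 lattice points, so counting each shared vertex once the boundary has gcd(2,15) + gcd(2,23) + gcd(12,3) + gcd(8,5) = 1+1+3+1 = 6.
By Pick's theorem I = A − B/2 + 1 = 80 − 6/2 + 1 = 78.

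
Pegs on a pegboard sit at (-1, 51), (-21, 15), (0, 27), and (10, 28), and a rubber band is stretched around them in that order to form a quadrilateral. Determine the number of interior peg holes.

The shoelace formula gives twice the area as |[(-1)·15 − (-21)·51] + [(-21)·27 − 0·15] + [0·28 − 10·27] + [10·51 − (-1)·28]| = 757, so the area is 757/2.
Along each edge there are gcd(|Δx|,|Δy|)+1 lattice points, so counting each shared vertex once the boundary has gcd(20,36) + gcd(21,12) + gcd(10,1) + gcd(11,23) = 4+3+1+1 = 9.
By Pick's theorem A = I + B/2 − 1, so I = 757/2 − 9/2 + 1 = 375.

375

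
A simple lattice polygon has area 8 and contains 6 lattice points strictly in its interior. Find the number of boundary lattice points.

6

Pick's theorem gives A = I + B/2 − 1, so B = 2(A − I + 1) = 2(8 − 6 + 1) = 6.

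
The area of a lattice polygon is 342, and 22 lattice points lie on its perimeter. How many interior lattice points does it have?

Pick's theorem A = I + B/2 − 1 rearranges to I = A − B/2 + 1 = 342 − 22/2 + 1 = 332.

332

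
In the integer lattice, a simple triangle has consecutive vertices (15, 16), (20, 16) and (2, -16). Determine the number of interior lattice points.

77

The shoelace formula gives twice the area as |(15·16 − 20·16) + (20·(-16) − 2·16) + (2·16 − 15·(-16))| = 160, so the area is 80.
Along each edge there are gcd(|Δx|,|Δy|)+1 lattice points, so counting each shared vertex once the boundary has gcd(5,0) + gcd(18,32) + gcd(13,32) = 5+2+1 = 8.
By Pick's theorem A = I + B/2 − 1, so I = 80 − 8/2 + 1 = 77.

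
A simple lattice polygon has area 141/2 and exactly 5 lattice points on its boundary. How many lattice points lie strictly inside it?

69

Pick's theorem A = I + B/2 − 1 rearranges to I = A − B/2 + 1 = 141/2 − 5/2 + 1 = 69.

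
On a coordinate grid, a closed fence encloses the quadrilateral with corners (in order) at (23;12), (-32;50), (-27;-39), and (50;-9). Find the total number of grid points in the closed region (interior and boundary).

3570

By the shoelace formula, twice the signed area is |(23·50 − (-32)·12) + ((-32)·(-39) − (-27)·50) + ((-27)·(-9) − 50·(-39)) + (50·12 − 23·(-9))| = 7132, so the area is 3566.
Along each edge there are gcd(|Δx|,|Δy|)+1 lattice points, so counting each shared vertex once the boundary has gcd(55,38) + gcd(5,89) + gcd(77,30) + gcd(27,21) = 1+1+1+3 = 6.
Pick's theorem gives I = A − B/2 + 1 = 3566 − 6/2 + 1 = 3564, so the closed region contains I + B = 3564 + 6 = 3570 lattice points.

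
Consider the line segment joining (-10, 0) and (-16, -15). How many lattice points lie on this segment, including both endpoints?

4

The number of lattice points on a segment between lattice points is gcd(|Δx|,|Δy|) + 1 = gcd(6,15) + 1 = 3 + 1 = 4.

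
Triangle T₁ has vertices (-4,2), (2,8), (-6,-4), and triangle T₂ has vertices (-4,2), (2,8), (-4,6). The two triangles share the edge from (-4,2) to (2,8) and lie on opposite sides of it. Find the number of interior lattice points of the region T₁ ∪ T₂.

19

The union is the simple quadrilateral with vertices (-4,2), (-6,-4), (2,8), (-4,6) in order.
Using the shoelace formula, 2A = |((-4)·(-4) − (-6)·2) + ((-6)·8 − 2·(-4)) + (2·6 − (-4)·8) + ((-4)·2 − (-4)·6)| = 48, so the area is 24.
Summing gcd(|Δx|,|Δy|) over the edges gives the boundary count: gcd(2,6) + gcd(8,12) + gcd(6,2) + gcd(0,4) = 2+4+2+4 = 12.
By Pick's theorem I = A − B/2 + 1 = 24 − 12/2 + 1 = 19.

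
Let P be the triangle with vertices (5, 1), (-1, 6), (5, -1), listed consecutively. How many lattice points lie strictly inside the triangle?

5

The shoelace formula gives twice the area as |[5·6 − (-1)·1] + [(-1)·(-1) − 5·6] + [5·1 − 5·(-1)]| = 12, so the area is 6.
Summing gcd(|Δx|,|Δy|) over the edges gives the boundary count: gcd(6,5) + gcd(6,7) + gcd(0,2) = 1+1+2 = 4.
Pick's theorem gives I = A − B/2 + 1 = 6 − 4/2 + 1 = 5.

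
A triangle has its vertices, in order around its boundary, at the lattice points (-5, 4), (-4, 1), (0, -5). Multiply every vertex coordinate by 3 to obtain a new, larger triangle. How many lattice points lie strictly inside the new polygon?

22

The shoelace formula gives twice the area as |[(-5)·1 − (-4)·4] + [(-4)·(-5) − 0·1] + [0·4 − (-5)·(-5)]| = 6, so the area is 3.
Summing gcd(|Δx|,|Δy|) over the edges gives the boundary count: gcd(1,3) + gcd(4,6) + gcd(5,9) = 1+2+1 = 4.
Scaling by 3 multiplies the area by 3² = 9 (so the new area is 27) and multiplies the boundary lattice-point count by 3, giving 12.
By Pick's theorem, the interior count of the dilated polygon is 27 − 12/2 + 1 = 22.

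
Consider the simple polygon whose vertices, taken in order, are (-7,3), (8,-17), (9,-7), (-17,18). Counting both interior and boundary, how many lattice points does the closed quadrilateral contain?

162

The shoelace formula gives twice the area as |((-7)·(-17) − 8·3) + (8·(-7) − 9·(-17)) + (9·18 − (-17)·(-7)) + ((-17)·3 − (-7)·18)| = 310, so the area is 155.
Along each edge there are gcd(|Δx|,|Δy|)+1 lattice points, so counting each shared vertex once the boundary has gcd(15,20) + gcd(1,10) + gcd(26,25) + gcd(10,15) = 5+1+1+5 = 12.
Pick's theorem gives I = A − B/2 + 1 = 155 − 12/2 + 1 = 150, so the closed region contains I + B = 150 + 12 = 162 lattice points.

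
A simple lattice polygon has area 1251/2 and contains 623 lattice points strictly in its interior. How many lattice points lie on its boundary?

7

Pick's theorem gives A = I + B/2 − 1, so B = 2(A − I + 1) = 2(1251/2 − 623 + 1) = 7.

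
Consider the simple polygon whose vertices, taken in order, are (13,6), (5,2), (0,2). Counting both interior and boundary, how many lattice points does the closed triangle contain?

16

Using the shoelace formula, 2A = |(13·2 − 5·6) + (5·2 − 0·2) + (0·6 − 13·2)| = 20, so the area is 10.
Along each edge there are gcd(|Δx|,|Δy|)+1 lattice points, so counting each shared vertex once the boundary has gcd(8,4) + gcd(5,0) + gcd(13,4) = 4+5+1 = 10.
Pick's theorem gives I = A − B/2 + 1 = 10 − 10/2 + 1 = 6, so the closed region contains I + B = 6 + 10 = 16 lattice points.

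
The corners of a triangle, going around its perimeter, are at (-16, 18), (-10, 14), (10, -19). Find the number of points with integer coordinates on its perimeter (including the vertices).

4

Summing gcd(|Δx|,|Δy|) over the edges gives the boundary count: gcd(6,4) + gcd(20,33) + gcd(26,37) = 2+1+1 = 4.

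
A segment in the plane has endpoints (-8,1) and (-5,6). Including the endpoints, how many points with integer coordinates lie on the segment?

The number of lattice points on a segment between lattice points is gcd(|Δx|,|Δy|) + 1 = gcd(3,5) + 1 = 1 + 1 = 2.

2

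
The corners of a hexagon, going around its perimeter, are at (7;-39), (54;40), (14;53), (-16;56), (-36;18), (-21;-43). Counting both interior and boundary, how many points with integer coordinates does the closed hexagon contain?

5554

The shoelace formula gives twice the area as |[7·40 − 54·(-39)] + [54·53 − 14·40] + [14·56 − (-16)·53] + [(-16)·18 − (-36)·56] + [(-36)·(-43) − (-21)·18] + [(-21)·(-39) − 7·(-43)]| = 11094, so the area is 5547.
Summing gcd(|Δx|,|Δy|) over the edges gives the boundary count: gcd(47,79) + gcd(40,13) + gcd(30,3) + gcd(20,38) + gcd(15,61) + gcd(28,4) = 1+1+3+2+1+4 = 12.
Pick's theorem gives I = A − B/2 + 1 = 5547 − 12/2 + 1 = 5542, so the closed region contains I + B = 5542 + 12 = 5554 lattice points.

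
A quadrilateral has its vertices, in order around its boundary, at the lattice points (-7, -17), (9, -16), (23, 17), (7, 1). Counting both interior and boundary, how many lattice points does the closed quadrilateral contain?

300

By the shoelace formula, twice the signed area is |((-7)·(-16) − 9·(-17)) + (9·17 − 23·(-16)) + (23·1 − 7·17) + (7·(-17) − (-7)·1)| = 578, so the area is 289.
Summing gcd(|Δx|,|Δy|) over the edges gives the boundary count: gcd(16,1) + gcd(14,33) + gcd(16,16) + gcd(14,18) = 1+1+16+2 = 20.
Pick's theorem gives I = A − B/2 + 1 = 289 − 20/2 + 1 = 280, so the closed region contains I + B = 280 + 20 = 300 lattice points.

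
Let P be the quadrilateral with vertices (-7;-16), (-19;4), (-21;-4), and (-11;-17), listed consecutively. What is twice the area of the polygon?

By the shoelace formula, twice the signed area is |((-7)·4 − (-19)·(-16)) + ((-19)·(-4) − (-21)·4) + ((-21)·(-17) − (-11)·(-4)) + ((-11)·(-16) − (-7)·(-17))| = 198, so the area is 99.

198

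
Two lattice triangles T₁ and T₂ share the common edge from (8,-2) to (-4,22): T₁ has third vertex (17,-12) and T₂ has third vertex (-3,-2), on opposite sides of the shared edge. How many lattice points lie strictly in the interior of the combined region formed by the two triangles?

174

The union is the simple quadrilateral with vertices (8,-2), (17,-12), (-4,22), (-3,-2) in order.
The shoelace formula gives twice the area as |(8·(-12) − 17·(-2)) + (17·22 − (-4)·(-12)) + ((-4)·(-2) − (-3)·22) + ((-3)·(-2) − 8·(-2))| = 360, so the area is 180.
Summing gcd(|Δx|,|Δy|) over the edges gives the boundary count: gcd(9,10) + gcd(21,34) + gcd(1,24) + gcd(11,0) = 1+1+1+11 = 14.
By Pick's theorem I = A − B/2 + 1 = 180 − 14/2 + 1 = 174.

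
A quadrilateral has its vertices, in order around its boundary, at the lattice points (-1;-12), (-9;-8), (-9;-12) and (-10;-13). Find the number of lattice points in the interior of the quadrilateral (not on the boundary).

By the shoelace formula, twice the signed area is |[(-1)·(-8) − (-9)·(-12)] + [(-9)·(-12) − (-9)·(-8)] + [(-9)·(-13) − (-10)·(-12)] + [(-10)·(-12) − (-1)·(-13)]| = 40, so the area is 20.
Along each edge there are gcd(|Δx|,|Δy|)+1 lattice points, so counting each shared vertex once the boundary has gcd(8,4) + gcd(0,4) + gcd(1,1) + gcd(9,1) = 4+4+1+1 = 10.
By Pick's theorem A = I + B/2 − 1, so I = 20 − 10/2 + 1 = 16.

16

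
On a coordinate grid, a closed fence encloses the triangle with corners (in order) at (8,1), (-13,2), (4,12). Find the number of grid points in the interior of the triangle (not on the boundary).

Using the shoelace formula, 2A = |[8·2 − (-13)·1] + [(-13)·12 − 4·2] + [4·1 − 8·12]| = 227, so the area is 227/2.
Summing gcd(|Δx|,|Δy|) over the edges gives the boundary count: gcd(21,1) + gcd(17,10) + gcd(4,11) = 1+1+1 = 3.
By Pick's theorem A = I + B/2 − 1, so I = 227/2 − 3/2 + 1 = 113.

113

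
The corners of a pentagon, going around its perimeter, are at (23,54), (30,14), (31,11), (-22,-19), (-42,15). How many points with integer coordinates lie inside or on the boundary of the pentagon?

The shoelace formula gives twice the area as |(23·14 − 30·54) + (30·11 − 31·14) + (31·(-19) − (-22)·11) + ((-22)·15 − (-42)·(-19)) + ((-42)·54 − 23·15)| = 5490, so the area is 2745.
The number of boundary lattice points is Σ gcd(|Δx|,|Δy|) = gcd(7,40) + gcd(1,3) + gcd(53,30) + gcd(20,34) + gcd(65,39) = 1+1+1+2+13 = 18.
Pick's theorem gives I = A − B/2 + 1 = 2745 − 18/2 + 1 = 2737, so the closed region contains I + B = 2737 + 18 = 2755 lattice points.

2755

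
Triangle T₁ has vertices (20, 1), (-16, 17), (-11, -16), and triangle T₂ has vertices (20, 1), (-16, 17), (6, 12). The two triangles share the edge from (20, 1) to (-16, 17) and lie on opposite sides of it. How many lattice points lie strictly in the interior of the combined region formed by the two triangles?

The union is the simple quadrilateral with vertices (20, 1), (-11, -16), (-16, 17), (6, 12) in order.
Using the shoelace formula, 2A = |(20·(-16) − (-11)·1) + ((-11)·17 − (-16)·(-16)) + ((-16)·12 − 6·17) + (6·1 − 20·12)| = 1280, so the area is 640.
Along each edge there are gcd(|Δx|,|Δy|)+1 lattice points, so counting each shared vertex once the boundary has gcd(31,17) + gcd(5,33) + gcd(22,5) + gcd(14,11) = 1+1+1+1 = 4.
By Pick's theorem I = A − B/2 + 1 = 640 − 4/2 + 1 = 639.

639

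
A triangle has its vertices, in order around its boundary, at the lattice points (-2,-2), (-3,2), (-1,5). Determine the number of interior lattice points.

Using the shoelace formula, 2A = |((-2)·2 − (-3)·(-2)) + ((-3)·5 − (-1)·2) + ((-1)·(-2) − (-2)·5)| = 11, so the area is 5.5.
The number of boundary lattice points is Σ gcd(|Δx|,|Δy|) = gcd(1,4) + gcd(2,3) + gcd(1,7) = 1+1+1 = 3.
Pick's theorem gives I = A − B/2 + 1 = 5.5 − 3/2 + 1 = 5.

5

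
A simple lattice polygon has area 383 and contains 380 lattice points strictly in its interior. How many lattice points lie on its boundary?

8

Pick's theorem gives A = I + B/2 − 1, so B = 2(A − I + 1) = 2(383 − 380 + 1) = 8.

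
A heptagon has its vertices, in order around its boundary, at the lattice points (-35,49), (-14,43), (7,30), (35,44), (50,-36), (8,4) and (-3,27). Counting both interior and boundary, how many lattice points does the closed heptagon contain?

2129

The shoelace formula gives twice the area as |((-35)·43 − (-14)·49) + ((-14)·30 − 7·43) + (7·44 − 35·30) + (35·(-36) − 50·44) + (50·4 − 8·(-36)) + (8·27 − (-3)·4) + ((-3)·49 − (-35)·27)| = 4228, so the area is 2114.
The number of boundary lattice points is Σ gcd(|Δx|,|Δy|) = gcd(21,6) + gcd(21,13) + gcd(28,14) + gcd(15,80) + gcd(42,40) + gcd(11,23) + gcd(32,22) = 3+1+14+5+2+1+2 = 28.
Pick's theorem gives I = A − B/2 + 1 = 2114 − 28/2 + 1 = 2101, so the closed region contains I + B = 2101 + 28 = 2129 lattice points.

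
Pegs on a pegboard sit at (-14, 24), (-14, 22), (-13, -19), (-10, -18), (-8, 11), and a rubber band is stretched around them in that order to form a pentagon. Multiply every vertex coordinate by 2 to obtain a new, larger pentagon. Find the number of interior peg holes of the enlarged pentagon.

659

Using the shoelace formula, 2A = |((-14)·22 − (-14)·24) + ((-14)·(-19) − (-13)·22) + ((-13)·(-18) − (-10)·(-19)) + ((-10)·11 − (-8)·(-18)) + ((-8)·24 − (-14)·11)| = 332, so the area is 166.
Summing gcd(|Δx|,|Δy|) over the edges gives the boundary count: gcd(0,2) + gcd(1,41) + gcd(3,1) + gcd(2,29) + gcd(6,13) = 2+1+1+1+1 = 6.
Scaling by 2 multiplies the area by 2² = 4 (so the new area is 664) and multiplies the boundary lattice-point count by 2, giving 12.
By Pick's theorem, the interior count of the dilated polygon is 664 − 12/2 + 1 = 659.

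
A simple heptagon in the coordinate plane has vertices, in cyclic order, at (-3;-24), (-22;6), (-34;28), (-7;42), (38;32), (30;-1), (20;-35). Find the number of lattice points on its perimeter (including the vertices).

13

Along each edge there are gcd(|Δx|,|Δy|)+1 lattice points, so counting each shared vertex once the boundary has gcd(19,30) + gcd(12,22) + gcd(27,14) + gcd(45,10) + gcd(8,33) + gcd(10,34) + gcd(23,11) = 1+2+1+5+1+2+1 = 13.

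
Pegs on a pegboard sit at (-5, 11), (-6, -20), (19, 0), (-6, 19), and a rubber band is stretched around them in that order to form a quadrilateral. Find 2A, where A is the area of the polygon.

Using the shoelace formula, 2A = |[(-5)·(-20) − (-6)·11] + [(-6)·0 − 19·(-20)] + [19·19 − (-6)·0] + [(-6)·11 − (-5)·19]| = 936, so the area is 468.

936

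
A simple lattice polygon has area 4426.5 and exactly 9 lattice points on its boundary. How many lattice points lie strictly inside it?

4423

From Pick's theorem, I = A − B/2 + 1 = 4426.5 − 9/2 + 1 = 4423.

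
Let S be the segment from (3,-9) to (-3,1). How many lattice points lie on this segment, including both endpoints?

3

The number of lattice points on a segment between lattice points is gcd(|Δx|,|Δy|) + 1 = gcd(6,10) + 1 = 2 + 1 = 3.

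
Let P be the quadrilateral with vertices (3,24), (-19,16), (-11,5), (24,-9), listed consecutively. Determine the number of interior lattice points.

Using the shoelace formula, 2A = |[3·16 − (-19)·24] + [(-19)·5 − (-11)·16] + [(-11)·(-9) − 24·5] + [24·24 − 3·(-9)]| = 1167, so the area is 583.5.
Summing gcd(|Δx|,|Δy|) over the edges gives the boundary count: gcd(22,8) + gcd(8,11) + gcd(35,14) + gcd(21,33) = 2+1+7+3 = 13.
By Pick's theorem A = I + B/2 − 1, so I = 583.5 − 13/2 + 1 = 578.

578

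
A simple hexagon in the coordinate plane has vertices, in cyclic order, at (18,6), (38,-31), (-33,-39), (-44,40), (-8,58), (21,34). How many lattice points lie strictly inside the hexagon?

Using the shoelace formula, 2A = |[18·(-31) − 38·6] + [38·(-39) − (-33)·(-31)] + [(-33)·40 − (-44)·(-39)] + [(-44)·58 − (-8)·40] + [(-8)·34 − 21·58] + [21·6 − 18·34]| = 10535, so the area is 10535/2.
Along each edge there are gcd(|Δx|,|Δy|)+1 lattice points, so counting each shared vertex once the boundary has gcd(20,37) + gcd(71,8) + gcd(11,79) + gcd(36,18) + gcd(29,24) + gcd(3,28) = 1+1+1+18+1+1 = 23.
Pick's theorem gives I = A − B/2 + 1 = 10535/2 − 23/2 + 1 = 5257.

5257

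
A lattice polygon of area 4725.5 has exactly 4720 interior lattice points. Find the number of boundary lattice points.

13

Pick's theorem gives A = I + B/2 − 1, so B = 2(A − I + 1) = 2(4725.5 − 4720 + 1) = 13.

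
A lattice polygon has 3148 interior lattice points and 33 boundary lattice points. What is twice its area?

By Pick's theorem, A = I + B/2 − 1 = 3148 + 33/2 − 1 = 6327/2.
Hence 2A = 6327.

6327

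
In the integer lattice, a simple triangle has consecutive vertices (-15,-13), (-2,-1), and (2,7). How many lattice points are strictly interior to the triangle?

By the shoelace formula, twice the signed area is |[(-15)·(-1) − (-2)·(-13)] + [(-2)·7 − 2·(-1)] + [2·(-13) − (-15)·7]| = 56, so the area is 28.
The number of boundary lattice points is Σ gcd(|Δx|,|Δy|) = gcd(13,12) + gcd(4,8) + gcd(17,20) = 1+4+1 = 6.
By Pick's theorem A = I + B/2 − 1, so I = 28 − 6/2 + 1 = 26.

26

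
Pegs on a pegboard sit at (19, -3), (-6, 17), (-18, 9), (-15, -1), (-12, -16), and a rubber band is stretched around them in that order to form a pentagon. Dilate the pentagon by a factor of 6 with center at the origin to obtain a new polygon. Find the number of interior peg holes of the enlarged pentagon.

Using the shoelace formula, 2A = |(19·17 − (-6)·(-3)) + ((-6)·9 − (-18)·17) + ((-18)·(-1) − (-15)·9) + ((-15)·(-16) − (-12)·(-1)) + ((-12)·(-3) − 19·(-16))| = 1278, so the area is 639.
The number of boundary lattice points is Σ gcd(|Δx|,|Δy|) = gcd(25,20) + gcd(12,8) + gcd(3,10) + gcd(3,15) + gcd(31,13) = 5+4+1+3+1 = 14.
Scaling by 6 multiplies the area by 6² = 36 (so the new area is 23004) and multiplies the boundary lattice-point count by 6, giving 84.
By Pick's theorem, the interior count of the dilated polygon is 23004 − 84/2 + 1 = 22963.

22963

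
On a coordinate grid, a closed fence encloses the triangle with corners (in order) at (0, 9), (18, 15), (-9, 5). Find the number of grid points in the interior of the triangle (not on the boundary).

Using the shoelace formula, 2A = |[0·15 − 18·9] + [18·5 − (-9)·15] + [(-9)·9 − 0·5]| = 18, so the area is 9.
Along each edge there are gcd(|Δx|,|Δy|)+1 lattice points, so counting each shared vertex once the boundary has gcd(18,6) + gcd(27,10) + gcd(9,4) = 6+1+1 = 8.
Pick's theorem gives I = A − B/2 + 1 = 9 − 8/2 + 1 = 6.

6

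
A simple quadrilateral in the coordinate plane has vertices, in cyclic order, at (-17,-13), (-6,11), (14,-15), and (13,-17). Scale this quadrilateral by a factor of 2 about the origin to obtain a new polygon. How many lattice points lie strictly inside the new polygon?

1655

The shoelace formula gives twice the area as |[(-17)·11 − (-6)·(-13)] + [(-6)·(-15) − 14·11] + [14·(-17) − 13·(-15)] + [13·(-13) − (-17)·(-17)]| = 830, so the area is 415.
Summing gcd(|Δx|,|Δy|) over the edges gives the boundary count: gcd(11,24) + gcd(20,26) + gcd(1,2) + gcd(30,4) = 1+2+1+2 = 6.
Scaling by 2 multiplies the area by 2² = 4 (so the new area is 1660) and multiplies the boundary lattice-point count by 2, giving 12.
By Pick's theorem, the interior count of the dilated polygon is 1660 − 12/2 + 1 = 1655.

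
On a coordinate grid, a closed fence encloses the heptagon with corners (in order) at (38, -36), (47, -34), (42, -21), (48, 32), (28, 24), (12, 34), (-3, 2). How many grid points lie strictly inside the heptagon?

The shoelace formula gives twice the area as |(38·(-34) − 47·(-36)) + (47·(-21) − 42·(-34)) + (42·32 − 48·(-21)) + (48·24 − 28·32) + (28·34 − 12·24) + (12·2 − (-3)·34) + ((-3)·(-36) − 38·2)| = 4271, so the area is 4271/2.
The number of boundary lattice points is Σ gcd(|Δx|,|Δy|) = gcd(9,2) + gcd(5,13) + gcd(6,53) + gcd(20,8) + gcd(16,10) + gcd(15,32) + gcd(41,38) = 1+1+1+4+2+1+1 = 11.
By Pick's theorem A = I + B/2 − 1, so I = 4271/2 − 11/2 + 1 = 2131.

2131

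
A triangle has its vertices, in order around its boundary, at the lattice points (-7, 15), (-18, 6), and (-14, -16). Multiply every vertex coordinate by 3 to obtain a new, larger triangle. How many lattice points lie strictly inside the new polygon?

1246

The shoelace formula gives twice the area as |[(-7)·6 − (-18)·15] + [(-18)·(-16) − (-14)·6] + [(-14)·15 − (-7)·(-16)]| = 278, so the area is 139.
Summing gcd(|Δx|,|Δy|) over the edges gives the boundary count: gcd(11,9) + gcd(4,22) + gcd(7,31) = 1+2+1 = 4.
Scaling by 3 multiplies the area by 3² = 9 (so the new area is 1251) and multiplies the boundary lattice-point count by 3, giving 12.
By Pick's theorem, the interior count of the dilated polygon is 1251 − 12/2 + 1 = 1246.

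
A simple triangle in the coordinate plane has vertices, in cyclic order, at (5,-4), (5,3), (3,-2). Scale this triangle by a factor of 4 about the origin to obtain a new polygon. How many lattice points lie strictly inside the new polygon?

The shoelace formula gives twice the area as |(5·3 − 5·(-4)) + (5·(-2) − 3·3) + (3·(-4) − 5·(-2))| = 14, so the area is 7.
The number of boundary lattice points is Σ gcd(|Δx|,|Δy|) = gcd(0,7) + gcd(2,5) + gcd(2,2) = 7+1+2 = 10.
Scaling by 4 multiplies the area by 4² = 16 (so the new area is 112) and multiplies the boundary lattice-point count by 4, giving 40.
By Pick's theorem, the interior count of the dilated polygon is 112 − 40/2 + 1 = 93.

93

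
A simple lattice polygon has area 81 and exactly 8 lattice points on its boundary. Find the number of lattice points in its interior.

From Pick's theorem, I = A − B/2 + 1 = 81 − 8/2 + 1 = 78.

78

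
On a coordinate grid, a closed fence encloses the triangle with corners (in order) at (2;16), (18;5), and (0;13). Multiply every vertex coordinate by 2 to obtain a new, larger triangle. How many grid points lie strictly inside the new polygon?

Using the shoelace formula, 2A = |[2·5 − 18·16] + [18·13 − 0·5] + [0·16 − 2·13]| = 70, so the area is 35.
Summing gcd(|Δx|,|Δy|) over the edges gives the boundary count: gcd(16,11) + gcd(18,8) + gcd(2,3) = 1+2+1 = 4.
Scaling by 2 multiplies the area by 2² = 4 (so the new area is 140) and multiplies the boundary lattice-point count by 2, giving 8.
By Pick's theorem, the interior count of the dilated polygon is 140 − 8/2 + 1 = 137.

137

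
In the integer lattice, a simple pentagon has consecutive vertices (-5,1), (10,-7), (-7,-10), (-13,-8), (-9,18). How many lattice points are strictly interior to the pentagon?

209

The shoelace formula gives twice the area as |((-5)·(-7) − 10·1) + (10·(-10) − (-7)·(-7)) + ((-7)·(-8) − (-13)·(-10)) + ((-13)·18 − (-9)·(-8)) + ((-9)·1 − (-5)·18)| = 423, so the area is 423/2.
The number of boundary lattice points is Σ gcd(|Δx|,|Δy|) = gcd(15,8) + gcd(17,3) + gcd(6,2) + gcd(4,26) + gcd(4,17) = 1+1+2+2+1 = 7.
By Pick's theorem A = I + B/2 − 1, so I = 423/2 − 7/2 + 1 = 209.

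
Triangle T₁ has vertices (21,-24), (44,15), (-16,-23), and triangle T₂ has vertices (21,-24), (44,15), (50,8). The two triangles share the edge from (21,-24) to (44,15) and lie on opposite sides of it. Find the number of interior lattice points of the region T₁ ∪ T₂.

929

The union is the simple quadrilateral with vertices (21,-24), (-16,-23), (44,15), (50,8) in order.
By the shoelace formula, twice the signed area is |(21·(-23) − (-16)·(-24)) + ((-16)·15 − 44·(-23)) + (44·8 − 50·15) + (50·(-24) − 21·8)| = 1861, so the area is 930.5.
Along each edge there are gcd(|Δx|,|Δy|)+1 lattice points, so counting each shared vertex once the boundary has gcd(37,1) + gcd(60,38) + gcd(6,7) + gcd(29,32) = 1+2+1+1 = 5.
By Pick's theorem I = A − B/2 + 1 = 930.5 − 5/2 + 1 = 929.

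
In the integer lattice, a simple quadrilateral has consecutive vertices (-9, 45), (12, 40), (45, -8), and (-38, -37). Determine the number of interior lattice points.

Using the shoelace formula, 2A = |[(-9)·40 − 12·45] + [12·(-8) − 45·40] + [45·(-37) − (-38)·(-8)] + [(-38)·45 − (-9)·(-37)]| = 6808, so the area is 3404.
Summing gcd(|Δx|,|Δy|) over the edges gives the boundary count: gcd(21,5) + gcd(33,48) + gcd(83,29) + gcd(29,82) = 1+3+1+1 = 6.
Pick's theorem gives I = A − B/2 + 1 = 3404 − 6/2 + 1 = 3402.

3402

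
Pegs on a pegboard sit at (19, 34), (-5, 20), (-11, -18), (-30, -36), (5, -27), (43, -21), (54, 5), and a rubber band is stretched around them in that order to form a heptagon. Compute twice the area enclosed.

Using the shoelace formula, 2A = |[19·20 − (-5)·34] + [(-5)·(-18) − (-11)·20] + [(-11)·(-36) − (-30)·(-18)] + [(-30)·(-27) − 5·(-36)] + [5·(-21) − 43·(-27)] + [43·5 − 54·(-21)] + [54·34 − 19·5]| = 5852, so the area is 2926.

5852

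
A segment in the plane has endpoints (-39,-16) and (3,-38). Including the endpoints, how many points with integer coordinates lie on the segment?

3

The number of lattice points on a segment between lattice points is gcd(|Δx|,|Δy|) + 1 = gcd(42,22) + 1 = 2 + 1 = 3.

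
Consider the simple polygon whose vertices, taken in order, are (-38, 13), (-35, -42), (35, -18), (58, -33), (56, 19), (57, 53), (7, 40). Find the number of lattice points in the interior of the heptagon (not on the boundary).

The shoelace formula gives twice the area as |[(-38)·(-42) − (-35)·13] + [(-35)·(-18) − 35·(-42)] + [35·(-33) − 58·(-18)] + [58·19 − 56·(-33)] + [56·53 − 57·19] + [57·40 − 7·53] + [7·13 − (-38)·40]| = 12395, so the area is 6197.5.
The number of boundary lattice points is Σ gcd(|Δx|,|Δy|) = gcd(3,55) + gcd(70,24) + gcd(23,15) + gcd(2,52) + gcd(1,34) + gcd(50,13) + gcd(45,27) = 1+2+1+2+1+1+9 = 17.
By Pick's theorem A = I + B/2 − 1, so I = 6197.5 − 17/2 + 1 = 6190.

6190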